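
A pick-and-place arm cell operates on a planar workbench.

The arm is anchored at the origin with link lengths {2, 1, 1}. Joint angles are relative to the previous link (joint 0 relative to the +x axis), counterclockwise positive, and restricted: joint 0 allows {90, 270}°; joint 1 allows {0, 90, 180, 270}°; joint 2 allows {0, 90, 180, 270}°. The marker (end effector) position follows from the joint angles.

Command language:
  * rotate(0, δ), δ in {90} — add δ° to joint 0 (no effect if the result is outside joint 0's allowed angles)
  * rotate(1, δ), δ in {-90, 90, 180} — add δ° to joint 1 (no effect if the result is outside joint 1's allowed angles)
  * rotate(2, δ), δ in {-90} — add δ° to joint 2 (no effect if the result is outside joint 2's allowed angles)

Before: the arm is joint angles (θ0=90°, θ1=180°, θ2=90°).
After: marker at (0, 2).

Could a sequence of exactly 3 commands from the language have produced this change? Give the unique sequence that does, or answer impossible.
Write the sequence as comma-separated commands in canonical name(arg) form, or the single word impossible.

rotate(2, -90), rotate(2, -90), rotate(2, -90)

begin: joint angles (θ0=90°, θ1=180°, θ2=90°)
step 1 (rotate(2, -90)): joint angles (θ0=90°, θ1=180°, θ2=0°)
step 2 (rotate(2, -90)): joint angles (θ0=90°, θ1=180°, θ2=270°)
step 3 (rotate(2, -90)): joint angles (θ0=90°, θ1=180°, θ2=180°)
no rival 3-sequence matches.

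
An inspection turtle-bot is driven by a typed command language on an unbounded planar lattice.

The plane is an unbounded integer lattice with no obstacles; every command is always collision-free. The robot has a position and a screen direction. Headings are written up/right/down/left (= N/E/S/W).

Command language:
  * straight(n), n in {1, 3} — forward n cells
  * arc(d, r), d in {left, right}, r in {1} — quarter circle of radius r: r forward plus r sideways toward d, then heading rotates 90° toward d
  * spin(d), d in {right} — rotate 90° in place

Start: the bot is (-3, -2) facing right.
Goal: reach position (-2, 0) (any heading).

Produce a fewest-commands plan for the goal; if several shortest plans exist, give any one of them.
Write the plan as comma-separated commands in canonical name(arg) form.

from: (-3, -2) facing right
1. arc(left, 1) → (-2, -1) facing up
2. straight(1) → (-2, 0) facing up
minimal: 2 command(s), checked below 2.

arc(left, 1), straight(1)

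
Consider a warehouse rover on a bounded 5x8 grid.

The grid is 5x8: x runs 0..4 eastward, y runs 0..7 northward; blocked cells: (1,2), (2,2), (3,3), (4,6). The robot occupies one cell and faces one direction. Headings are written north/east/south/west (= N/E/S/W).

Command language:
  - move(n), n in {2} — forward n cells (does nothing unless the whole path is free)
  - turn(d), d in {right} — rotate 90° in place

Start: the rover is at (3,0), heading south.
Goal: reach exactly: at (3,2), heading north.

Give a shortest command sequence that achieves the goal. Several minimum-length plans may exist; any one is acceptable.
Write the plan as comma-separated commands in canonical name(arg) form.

t0: at (3,0), heading south
step 1 (turn(right)): at (3,0), heading west
step 2 (turn(right)): at (3,0), heading north
step 3 (move(2)): at (3,2), heading north
shorter routes all fall short; 3 is best.

turn(right), turn(right), move(2)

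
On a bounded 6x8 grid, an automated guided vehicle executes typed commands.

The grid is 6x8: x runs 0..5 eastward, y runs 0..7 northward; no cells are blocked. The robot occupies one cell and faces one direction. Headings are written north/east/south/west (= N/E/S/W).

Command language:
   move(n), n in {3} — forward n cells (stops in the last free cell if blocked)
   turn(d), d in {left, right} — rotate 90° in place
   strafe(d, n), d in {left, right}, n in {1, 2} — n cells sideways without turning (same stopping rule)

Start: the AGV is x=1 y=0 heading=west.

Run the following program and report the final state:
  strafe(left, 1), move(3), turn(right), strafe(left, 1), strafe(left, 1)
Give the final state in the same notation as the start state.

x=0 y=0 heading=north

t0: x=1 y=0 heading=west
step 1 (strafe(left, 1)): x=1 y=0 heading=west
step 2 (move(3)): x=0 y=0 heading=west
step 3 (turn(right)): x=0 y=0 heading=north
step 4 (strafe(left, 1)): x=0 y=0 heading=north
step 5 (strafe(left, 1)): x=0 y=0 heading=north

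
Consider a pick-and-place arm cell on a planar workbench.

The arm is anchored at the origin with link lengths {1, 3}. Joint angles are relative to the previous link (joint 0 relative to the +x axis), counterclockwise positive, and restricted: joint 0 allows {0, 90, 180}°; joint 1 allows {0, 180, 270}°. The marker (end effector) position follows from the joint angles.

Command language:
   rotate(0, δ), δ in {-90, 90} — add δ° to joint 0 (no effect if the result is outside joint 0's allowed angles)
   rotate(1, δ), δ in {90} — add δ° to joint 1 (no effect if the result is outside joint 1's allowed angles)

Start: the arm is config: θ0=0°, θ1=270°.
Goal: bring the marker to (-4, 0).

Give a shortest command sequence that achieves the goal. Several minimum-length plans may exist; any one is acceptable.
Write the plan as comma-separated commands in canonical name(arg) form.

rotate(1, 90), rotate(0, 90), rotate(0, 90)

begin: config: θ0=0°, θ1=270°
1. rotate(1, 90) → config: θ0=0°, θ1=0°
2. rotate(0, 90) → config: θ0=90°, θ1=0°
3. rotate(0, 90) → config: θ0=180°, θ1=0°
minimal: 3 command(s), checked below 3.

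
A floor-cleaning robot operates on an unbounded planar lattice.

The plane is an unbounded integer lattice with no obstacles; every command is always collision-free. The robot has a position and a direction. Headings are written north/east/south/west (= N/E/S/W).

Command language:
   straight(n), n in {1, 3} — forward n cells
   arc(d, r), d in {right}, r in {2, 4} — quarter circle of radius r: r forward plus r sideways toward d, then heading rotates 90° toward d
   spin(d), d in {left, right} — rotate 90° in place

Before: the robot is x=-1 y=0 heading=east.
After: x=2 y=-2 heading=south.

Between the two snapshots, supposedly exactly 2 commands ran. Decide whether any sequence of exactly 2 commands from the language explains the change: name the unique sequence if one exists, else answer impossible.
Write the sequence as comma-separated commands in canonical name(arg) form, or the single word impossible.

straight(1), arc(right, 2)

key: running arc(right, 2) before straight(1) would end elsewhere — order is forced
start: x=-1 y=0 heading=east
step 1 (straight(1)): x=0 y=0 heading=east
step 2 (arc(right, 2)): x=2 y=-2 heading=south
no other 2-command option fits: unique.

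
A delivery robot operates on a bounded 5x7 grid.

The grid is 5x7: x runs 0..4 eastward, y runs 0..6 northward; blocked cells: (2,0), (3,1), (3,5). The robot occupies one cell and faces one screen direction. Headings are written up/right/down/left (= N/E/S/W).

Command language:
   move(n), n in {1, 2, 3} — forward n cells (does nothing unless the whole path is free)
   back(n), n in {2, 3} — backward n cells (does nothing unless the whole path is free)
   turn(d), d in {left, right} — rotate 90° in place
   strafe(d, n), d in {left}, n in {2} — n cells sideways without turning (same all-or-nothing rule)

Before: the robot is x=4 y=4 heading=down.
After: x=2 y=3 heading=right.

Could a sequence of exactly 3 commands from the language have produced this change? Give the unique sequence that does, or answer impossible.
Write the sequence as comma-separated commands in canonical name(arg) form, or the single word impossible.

move(1), turn(left), back(2)

key: position moved to (2,3) AND the heading swung to E — translation plus rotation needed
initial: x=4 y=4 heading=down
1. move(1) → x=4 y=3 heading=down
2. turn(left) → x=4 y=3 heading=right
3. back(2) → x=2 y=3 heading=right
uniquely the one of 512 3-step routes that fits.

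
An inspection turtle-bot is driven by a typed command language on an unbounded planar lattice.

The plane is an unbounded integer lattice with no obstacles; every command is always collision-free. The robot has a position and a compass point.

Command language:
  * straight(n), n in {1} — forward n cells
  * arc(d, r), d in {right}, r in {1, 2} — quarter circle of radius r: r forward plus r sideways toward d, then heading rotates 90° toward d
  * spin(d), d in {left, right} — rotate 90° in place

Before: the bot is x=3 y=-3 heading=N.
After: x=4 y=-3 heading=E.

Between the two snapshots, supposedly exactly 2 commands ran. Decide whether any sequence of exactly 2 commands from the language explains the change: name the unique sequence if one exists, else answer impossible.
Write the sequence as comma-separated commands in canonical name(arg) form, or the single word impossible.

spin(right), straight(1)

key: cell and facing (now E) both changed — the 2 commands mix motion and turning
start: x=3 y=-3 heading=N
1. spin(right) → x=3 y=-3 heading=E
2. straight(1) → x=4 y=-3 heading=E
uniquely the one of 25 2-step routes that fits.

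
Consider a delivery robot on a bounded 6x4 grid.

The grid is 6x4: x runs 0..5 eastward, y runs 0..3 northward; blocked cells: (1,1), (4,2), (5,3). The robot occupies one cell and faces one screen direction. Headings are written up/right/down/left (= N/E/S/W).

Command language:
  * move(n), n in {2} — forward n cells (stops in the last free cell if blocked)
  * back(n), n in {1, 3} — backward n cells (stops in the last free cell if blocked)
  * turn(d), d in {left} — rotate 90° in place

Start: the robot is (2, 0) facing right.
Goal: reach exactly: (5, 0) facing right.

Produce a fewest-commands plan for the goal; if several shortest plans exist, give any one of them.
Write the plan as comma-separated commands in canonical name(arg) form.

move(2), move(2)

begin: (2, 0) facing right
t=1 move(2) ⇒ (4, 0) facing right
t=2 move(2) ⇒ (5, 0) facing right
shorter routes all fall short; 2 is best.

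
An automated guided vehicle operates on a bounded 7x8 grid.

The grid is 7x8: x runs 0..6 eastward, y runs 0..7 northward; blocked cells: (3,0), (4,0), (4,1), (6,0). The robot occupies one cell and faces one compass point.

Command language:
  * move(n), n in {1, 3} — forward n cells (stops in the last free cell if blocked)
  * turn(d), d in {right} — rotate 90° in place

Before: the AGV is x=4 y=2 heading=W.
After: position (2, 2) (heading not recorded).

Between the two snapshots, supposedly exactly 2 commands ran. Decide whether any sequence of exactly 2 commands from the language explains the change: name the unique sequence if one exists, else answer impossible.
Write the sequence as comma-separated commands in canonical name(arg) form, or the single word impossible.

start: x=4 y=2 heading=W
[1] after move(1): x=3 y=2 heading=W
[2] after move(1): x=2 y=2 heading=W
all 9 alternatives checked — unique.

move(1), move(1)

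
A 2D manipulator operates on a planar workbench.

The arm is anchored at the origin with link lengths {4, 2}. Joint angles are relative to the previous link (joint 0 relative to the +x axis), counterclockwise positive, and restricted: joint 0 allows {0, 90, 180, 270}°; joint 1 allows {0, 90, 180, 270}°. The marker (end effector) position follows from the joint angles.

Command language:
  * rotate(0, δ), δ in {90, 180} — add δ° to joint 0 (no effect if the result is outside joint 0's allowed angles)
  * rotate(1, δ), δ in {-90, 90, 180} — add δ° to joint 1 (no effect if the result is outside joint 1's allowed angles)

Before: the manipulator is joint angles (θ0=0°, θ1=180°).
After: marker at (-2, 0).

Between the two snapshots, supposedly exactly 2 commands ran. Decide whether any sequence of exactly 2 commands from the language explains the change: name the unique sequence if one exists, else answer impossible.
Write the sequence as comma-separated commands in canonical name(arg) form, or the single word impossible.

rotate(0, 90), rotate(0, 90)

initial: joint angles (θ0=0°, θ1=180°)
1. rotate(0, 90) → joint angles (θ0=90°, θ1=180°)
2. rotate(0, 90) → joint angles (θ0=180°, θ1=180°)
uniquely the one of 25 2-step routes that fits.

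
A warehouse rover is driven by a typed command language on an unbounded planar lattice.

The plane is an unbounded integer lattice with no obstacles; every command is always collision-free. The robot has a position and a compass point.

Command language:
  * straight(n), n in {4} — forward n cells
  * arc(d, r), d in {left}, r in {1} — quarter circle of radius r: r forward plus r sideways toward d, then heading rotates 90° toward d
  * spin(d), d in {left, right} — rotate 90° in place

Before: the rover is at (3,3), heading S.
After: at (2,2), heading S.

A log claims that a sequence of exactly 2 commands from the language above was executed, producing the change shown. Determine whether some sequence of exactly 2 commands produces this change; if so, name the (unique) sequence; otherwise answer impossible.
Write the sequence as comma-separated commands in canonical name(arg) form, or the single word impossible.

key: running arc(left, 1) before spin(right) would end elsewhere — order is forced
t0: at (3,3), heading S
1. spin(right) → at (3,3), heading W
2. arc(left, 1) → at (2,2), heading S
no rival 2-sequence matches.

spin(right), arc(left, 1)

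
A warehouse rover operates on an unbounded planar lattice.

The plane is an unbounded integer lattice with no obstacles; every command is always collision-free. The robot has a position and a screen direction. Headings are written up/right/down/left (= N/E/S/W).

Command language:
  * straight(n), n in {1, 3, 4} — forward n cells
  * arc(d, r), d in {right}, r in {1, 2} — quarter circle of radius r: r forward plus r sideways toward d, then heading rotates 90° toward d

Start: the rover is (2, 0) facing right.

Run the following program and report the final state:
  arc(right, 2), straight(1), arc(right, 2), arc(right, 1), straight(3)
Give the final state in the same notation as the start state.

(1, -1) facing up

initial: (2, 0) facing right
[1] after arc(right, 2): (4, -2) facing down
[2] after straight(1): (4, -3) facing down
[3] after arc(right, 2): (2, -5) facing left
[4] after arc(right, 1): (1, -4) facing up
[5] after straight(3): (1, -1) facing up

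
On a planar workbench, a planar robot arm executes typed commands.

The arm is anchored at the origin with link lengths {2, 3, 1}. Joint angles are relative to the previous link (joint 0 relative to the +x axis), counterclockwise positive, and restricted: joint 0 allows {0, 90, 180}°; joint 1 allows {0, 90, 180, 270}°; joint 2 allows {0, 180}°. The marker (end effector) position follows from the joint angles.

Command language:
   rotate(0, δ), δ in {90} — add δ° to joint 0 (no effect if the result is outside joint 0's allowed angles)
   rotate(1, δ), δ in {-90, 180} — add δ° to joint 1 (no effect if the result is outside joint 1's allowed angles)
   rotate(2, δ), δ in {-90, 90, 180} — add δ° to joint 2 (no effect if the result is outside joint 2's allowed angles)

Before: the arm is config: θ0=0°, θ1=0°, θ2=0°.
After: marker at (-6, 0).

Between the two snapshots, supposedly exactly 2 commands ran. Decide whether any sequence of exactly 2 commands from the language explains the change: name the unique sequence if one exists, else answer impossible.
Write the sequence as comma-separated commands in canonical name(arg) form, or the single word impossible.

rotate(0, 90), rotate(0, 90)

begin: config: θ0=0°, θ1=0°, θ2=0°
t=1 rotate(0, 90) ⇒ config: θ0=90°, θ1=0°, θ2=0°
t=2 rotate(0, 90) ⇒ config: θ0=180°, θ1=0°, θ2=0°
all 36 alternatives checked — unique.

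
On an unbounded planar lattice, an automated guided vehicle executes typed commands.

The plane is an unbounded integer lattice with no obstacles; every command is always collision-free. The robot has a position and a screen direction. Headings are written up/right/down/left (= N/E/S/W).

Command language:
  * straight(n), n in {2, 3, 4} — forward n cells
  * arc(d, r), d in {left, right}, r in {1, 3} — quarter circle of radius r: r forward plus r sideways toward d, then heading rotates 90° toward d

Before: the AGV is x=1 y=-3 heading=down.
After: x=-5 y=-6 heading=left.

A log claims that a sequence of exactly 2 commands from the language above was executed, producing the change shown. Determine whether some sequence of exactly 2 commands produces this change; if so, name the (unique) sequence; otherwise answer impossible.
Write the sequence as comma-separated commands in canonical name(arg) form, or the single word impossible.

key: position moved to (-5,-6) AND the heading swung to W — translation plus rotation needed
from: x=1 y=-3 heading=down
[1] after arc(right, 3): x=-2 y=-6 heading=left
[2] after straight(3): x=-5 y=-6 heading=left
no rival 2-sequence matches.

arc(right, 3), straight(3)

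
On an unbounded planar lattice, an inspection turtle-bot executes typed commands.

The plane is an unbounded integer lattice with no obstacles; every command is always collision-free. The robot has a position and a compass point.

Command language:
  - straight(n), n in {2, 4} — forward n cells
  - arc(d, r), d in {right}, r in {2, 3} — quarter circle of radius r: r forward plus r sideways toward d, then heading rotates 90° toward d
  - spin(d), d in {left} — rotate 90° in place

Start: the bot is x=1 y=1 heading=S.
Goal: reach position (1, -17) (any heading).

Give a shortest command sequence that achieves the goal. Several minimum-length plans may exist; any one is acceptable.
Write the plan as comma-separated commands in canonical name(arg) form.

straight(4), straight(4), straight(4), straight(4), straight(2)

from: x=1 y=1 heading=S
step 1 (straight(4)): x=1 y=-3 heading=S
step 2 (straight(4)): x=1 y=-7 heading=S
step 3 (straight(4)): x=1 y=-11 heading=S
step 4 (straight(4)): x=1 y=-15 heading=S
step 5 (straight(2)): x=1 y=-17 heading=S
no 4-step plan works, so 5 is optimal.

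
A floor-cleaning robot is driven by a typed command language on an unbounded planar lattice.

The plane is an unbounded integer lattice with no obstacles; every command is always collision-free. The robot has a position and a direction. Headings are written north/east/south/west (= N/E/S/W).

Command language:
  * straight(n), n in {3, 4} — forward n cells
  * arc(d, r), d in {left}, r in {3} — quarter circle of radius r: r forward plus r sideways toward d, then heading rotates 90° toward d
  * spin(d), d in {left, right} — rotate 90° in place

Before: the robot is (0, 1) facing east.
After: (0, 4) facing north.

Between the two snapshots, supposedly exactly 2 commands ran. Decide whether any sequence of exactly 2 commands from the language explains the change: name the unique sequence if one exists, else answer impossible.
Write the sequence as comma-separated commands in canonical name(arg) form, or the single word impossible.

spin(left), straight(3)

key: running straight(3) before spin(left) would end elsewhere — order is forced
begin: (0, 1) facing east
step 1 (spin(left)): (0, 1) facing north
step 2 (straight(3)): (0, 4) facing north
all 25 alternatives checked — unique.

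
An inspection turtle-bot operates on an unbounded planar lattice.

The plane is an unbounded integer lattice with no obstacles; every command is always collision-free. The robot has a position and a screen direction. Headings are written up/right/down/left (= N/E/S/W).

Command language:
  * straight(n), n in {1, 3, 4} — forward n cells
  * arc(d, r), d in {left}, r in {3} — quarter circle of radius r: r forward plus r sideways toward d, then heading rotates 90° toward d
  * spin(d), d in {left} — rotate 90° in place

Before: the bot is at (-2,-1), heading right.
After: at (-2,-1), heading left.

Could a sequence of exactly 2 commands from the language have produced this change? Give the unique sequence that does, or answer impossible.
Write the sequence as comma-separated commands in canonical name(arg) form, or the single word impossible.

key: (-2,-1) unmoved — no command in the sequence translates
begin: at (-2,-1), heading right
t=1 spin(left) ⇒ at (-2,-1), heading up
t=2 spin(left) ⇒ at (-2,-1), heading left
uniquely the one of 25 2-step routes that fits.

spin(left), spin(left)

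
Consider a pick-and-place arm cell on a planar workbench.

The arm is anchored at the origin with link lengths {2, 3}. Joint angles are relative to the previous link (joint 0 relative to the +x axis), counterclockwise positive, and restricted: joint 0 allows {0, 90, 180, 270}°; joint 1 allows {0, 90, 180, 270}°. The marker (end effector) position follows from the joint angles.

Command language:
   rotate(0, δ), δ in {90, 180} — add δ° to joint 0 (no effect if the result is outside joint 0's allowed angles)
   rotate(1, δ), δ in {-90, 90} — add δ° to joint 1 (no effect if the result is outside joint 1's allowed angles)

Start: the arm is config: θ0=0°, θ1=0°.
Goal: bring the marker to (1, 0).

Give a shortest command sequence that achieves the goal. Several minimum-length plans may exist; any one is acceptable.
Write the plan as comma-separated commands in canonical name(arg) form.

rotate(0, 180), rotate(1, 90), rotate(1, 90)

start: config: θ0=0°, θ1=0°
t=1 rotate(0, 180) ⇒ config: θ0=180°, θ1=0°
t=2 rotate(1, 90) ⇒ config: θ0=180°, θ1=90°
t=3 rotate(1, 90) ⇒ config: θ0=180°, θ1=180°
shorter routes all fall short; 3 is best.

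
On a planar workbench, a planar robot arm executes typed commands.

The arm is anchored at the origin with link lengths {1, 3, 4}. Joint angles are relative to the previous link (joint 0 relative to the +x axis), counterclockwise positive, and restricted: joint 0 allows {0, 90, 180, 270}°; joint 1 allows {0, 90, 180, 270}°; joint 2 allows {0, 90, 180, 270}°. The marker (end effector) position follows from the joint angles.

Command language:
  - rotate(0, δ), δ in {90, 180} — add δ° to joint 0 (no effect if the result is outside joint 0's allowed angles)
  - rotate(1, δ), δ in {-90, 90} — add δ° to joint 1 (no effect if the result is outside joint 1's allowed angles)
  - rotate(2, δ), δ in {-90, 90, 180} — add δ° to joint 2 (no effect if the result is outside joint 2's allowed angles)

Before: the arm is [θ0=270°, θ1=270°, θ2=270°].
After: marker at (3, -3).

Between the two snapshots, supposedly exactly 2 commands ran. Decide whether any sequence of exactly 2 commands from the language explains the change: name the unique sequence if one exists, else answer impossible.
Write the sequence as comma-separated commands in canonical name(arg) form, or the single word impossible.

from: [θ0=270°, θ1=270°, θ2=270°]
1. rotate(0, 90) → [θ0=0°, θ1=270°, θ2=270°]
2. rotate(0, 90) → [θ0=90°, θ1=270°, θ2=270°]
uniquely the one of 49 2-step routes that fits.

rotate(0, 90), rotate(0, 90)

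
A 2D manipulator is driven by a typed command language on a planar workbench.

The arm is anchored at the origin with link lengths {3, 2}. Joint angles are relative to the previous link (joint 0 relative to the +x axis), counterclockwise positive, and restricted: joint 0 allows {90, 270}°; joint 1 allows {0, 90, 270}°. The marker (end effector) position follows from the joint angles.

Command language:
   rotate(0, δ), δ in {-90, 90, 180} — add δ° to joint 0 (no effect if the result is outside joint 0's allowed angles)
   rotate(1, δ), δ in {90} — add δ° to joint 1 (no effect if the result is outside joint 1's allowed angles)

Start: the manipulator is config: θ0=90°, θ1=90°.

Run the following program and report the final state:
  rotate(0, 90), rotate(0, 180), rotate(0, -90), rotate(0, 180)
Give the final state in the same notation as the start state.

config: θ0=90°, θ1=90°

begin: config: θ0=90°, θ1=90°
[1] after rotate(0, 90): config: θ0=90°, θ1=90°
[2] after rotate(0, 180): config: θ0=270°, θ1=90°
[3] after rotate(0, -90): config: θ0=270°, θ1=90°
[4] after rotate(0, 180): config: θ0=90°, θ1=90°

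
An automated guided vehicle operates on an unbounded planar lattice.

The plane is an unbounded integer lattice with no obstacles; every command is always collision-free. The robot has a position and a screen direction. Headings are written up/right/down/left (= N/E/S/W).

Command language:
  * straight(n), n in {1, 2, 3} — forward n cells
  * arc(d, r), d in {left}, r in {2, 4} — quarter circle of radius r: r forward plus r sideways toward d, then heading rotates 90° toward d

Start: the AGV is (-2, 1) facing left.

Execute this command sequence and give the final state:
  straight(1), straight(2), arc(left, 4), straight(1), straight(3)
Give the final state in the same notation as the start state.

t0: (-2, 1) facing left
t=1 straight(1) ⇒ (-3, 1) facing left
t=2 straight(2) ⇒ (-5, 1) facing left
t=3 arc(left, 4) ⇒ (-9, -3) facing down
t=4 straight(1) ⇒ (-9, -4) facing down
t=5 straight(3) ⇒ (-9, -7) facing down

(-9, -7) facing down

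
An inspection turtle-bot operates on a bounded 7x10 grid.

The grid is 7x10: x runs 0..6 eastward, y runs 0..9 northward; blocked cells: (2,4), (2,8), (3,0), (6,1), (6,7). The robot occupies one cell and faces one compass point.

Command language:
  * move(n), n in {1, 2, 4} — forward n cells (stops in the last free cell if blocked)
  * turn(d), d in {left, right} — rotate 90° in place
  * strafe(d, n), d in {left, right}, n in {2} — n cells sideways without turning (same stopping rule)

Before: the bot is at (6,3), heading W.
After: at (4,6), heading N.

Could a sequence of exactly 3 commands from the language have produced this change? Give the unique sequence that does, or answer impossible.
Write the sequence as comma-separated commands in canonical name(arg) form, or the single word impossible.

turn(right), move(4), strafe(left, 2)

key: running strafe(left, 2) before turn(right) would end elsewhere — order is forced
start: at (6,3), heading W
t=1 turn(right) ⇒ at (6,3), heading N
t=2 move(4) ⇒ at (6,6), heading N
t=3 strafe(left, 2) ⇒ at (4,6), heading N
uniquely the one of 343 3-step routes that fits.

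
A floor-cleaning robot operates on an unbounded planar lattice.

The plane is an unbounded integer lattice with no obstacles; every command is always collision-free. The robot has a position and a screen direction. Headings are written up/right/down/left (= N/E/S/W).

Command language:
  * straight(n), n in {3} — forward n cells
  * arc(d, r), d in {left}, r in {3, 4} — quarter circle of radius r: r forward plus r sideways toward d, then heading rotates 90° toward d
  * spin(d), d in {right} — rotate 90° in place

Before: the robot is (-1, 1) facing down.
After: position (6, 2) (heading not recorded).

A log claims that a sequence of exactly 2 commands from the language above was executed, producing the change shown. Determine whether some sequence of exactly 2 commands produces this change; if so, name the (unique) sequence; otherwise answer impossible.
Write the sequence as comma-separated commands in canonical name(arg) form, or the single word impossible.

key: order matters: swapping arc(left, 3) and arc(left, 4) lands elsewhere
begin: (-1, 1) facing down
1. arc(left, 3) → (2, -2) facing right
2. arc(left, 4) → (6, 2) facing up
uniquely the one of 16 2-step routes that fits.

arc(left, 3), arc(left, 4)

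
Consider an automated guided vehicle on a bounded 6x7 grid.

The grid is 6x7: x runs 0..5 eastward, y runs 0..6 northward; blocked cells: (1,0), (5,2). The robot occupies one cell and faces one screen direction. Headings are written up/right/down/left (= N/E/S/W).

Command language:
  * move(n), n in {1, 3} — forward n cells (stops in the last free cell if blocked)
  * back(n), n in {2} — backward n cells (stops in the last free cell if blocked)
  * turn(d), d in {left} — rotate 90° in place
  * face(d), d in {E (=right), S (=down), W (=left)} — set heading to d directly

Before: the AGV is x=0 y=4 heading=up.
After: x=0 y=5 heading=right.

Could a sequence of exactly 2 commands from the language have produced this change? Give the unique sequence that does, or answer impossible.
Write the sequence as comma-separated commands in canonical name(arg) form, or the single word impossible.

move(1), face(E)

key: cell and facing (now E) both changed — the 2 commands mix motion and turning
from: x=0 y=4 heading=up
1. move(1) → x=0 y=5 heading=up
2. face(E) → x=0 y=5 heading=right
all 49 alternatives checked — unique.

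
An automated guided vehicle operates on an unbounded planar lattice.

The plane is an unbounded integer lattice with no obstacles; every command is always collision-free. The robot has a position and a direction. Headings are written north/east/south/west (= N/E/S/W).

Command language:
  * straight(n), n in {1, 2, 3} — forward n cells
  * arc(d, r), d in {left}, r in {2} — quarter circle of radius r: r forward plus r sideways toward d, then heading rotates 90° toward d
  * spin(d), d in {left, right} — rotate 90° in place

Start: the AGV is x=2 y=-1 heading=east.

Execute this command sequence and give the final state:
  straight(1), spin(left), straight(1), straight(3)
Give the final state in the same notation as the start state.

start: x=2 y=-1 heading=east
1. straight(1) → x=3 y=-1 heading=east
2. spin(left) → x=3 y=-1 heading=north
3. straight(1) → x=3 y=0 heading=north
4. straight(3) → x=3 y=3 heading=north

x=3 y=3 heading=north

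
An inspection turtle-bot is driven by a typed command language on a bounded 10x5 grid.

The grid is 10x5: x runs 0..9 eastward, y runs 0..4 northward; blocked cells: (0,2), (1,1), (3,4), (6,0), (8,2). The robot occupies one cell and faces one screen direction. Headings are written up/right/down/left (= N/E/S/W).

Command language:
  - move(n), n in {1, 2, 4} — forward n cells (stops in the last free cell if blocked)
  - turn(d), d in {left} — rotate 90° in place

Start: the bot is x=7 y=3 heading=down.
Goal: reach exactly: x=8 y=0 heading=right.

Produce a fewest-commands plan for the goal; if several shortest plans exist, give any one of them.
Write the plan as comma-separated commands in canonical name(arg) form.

move(4), turn(left), move(1)

t0: x=7 y=3 heading=down
step 1 (move(4)): x=7 y=0 heading=down
step 2 (turn(left)): x=7 y=0 heading=right
step 3 (move(1)): x=8 y=0 heading=right
shorter routes all fall short; 3 is best.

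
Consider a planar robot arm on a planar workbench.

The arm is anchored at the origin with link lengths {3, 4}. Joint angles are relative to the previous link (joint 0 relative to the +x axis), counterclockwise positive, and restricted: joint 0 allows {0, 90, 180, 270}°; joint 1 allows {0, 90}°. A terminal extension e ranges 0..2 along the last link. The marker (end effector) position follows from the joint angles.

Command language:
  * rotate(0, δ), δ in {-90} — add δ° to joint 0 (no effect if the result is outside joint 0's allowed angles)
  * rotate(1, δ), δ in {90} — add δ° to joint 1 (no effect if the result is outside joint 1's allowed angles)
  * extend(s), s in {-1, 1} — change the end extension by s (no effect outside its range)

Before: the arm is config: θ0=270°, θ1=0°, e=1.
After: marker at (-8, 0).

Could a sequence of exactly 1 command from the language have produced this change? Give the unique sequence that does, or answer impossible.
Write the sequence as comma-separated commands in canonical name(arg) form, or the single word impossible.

rotate(0, -90)

t0: config: θ0=270°, θ1=0°, e=1
[1] after rotate(0, -90): config: θ0=180°, θ1=0°, e=1
all 4 alternatives checked — unique.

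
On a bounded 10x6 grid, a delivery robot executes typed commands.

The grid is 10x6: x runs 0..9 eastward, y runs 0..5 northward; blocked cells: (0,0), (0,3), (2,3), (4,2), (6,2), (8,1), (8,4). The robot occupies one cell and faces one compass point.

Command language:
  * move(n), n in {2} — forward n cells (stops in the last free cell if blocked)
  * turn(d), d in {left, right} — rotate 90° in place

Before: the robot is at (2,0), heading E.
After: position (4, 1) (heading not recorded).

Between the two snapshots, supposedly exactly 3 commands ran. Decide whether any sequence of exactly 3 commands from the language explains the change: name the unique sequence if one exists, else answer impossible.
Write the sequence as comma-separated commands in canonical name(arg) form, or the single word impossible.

move(2), turn(left), move(2)

key: the second move(2) is stopped early by the blocked cell at (4,2)
t0: at (2,0), heading E
step 1 (move(2)): at (4,0), heading E
step 2 (turn(left)): at (4,0), heading N
step 3 (move(2)): at (4,1), heading N
all 27 alternatives checked — unique.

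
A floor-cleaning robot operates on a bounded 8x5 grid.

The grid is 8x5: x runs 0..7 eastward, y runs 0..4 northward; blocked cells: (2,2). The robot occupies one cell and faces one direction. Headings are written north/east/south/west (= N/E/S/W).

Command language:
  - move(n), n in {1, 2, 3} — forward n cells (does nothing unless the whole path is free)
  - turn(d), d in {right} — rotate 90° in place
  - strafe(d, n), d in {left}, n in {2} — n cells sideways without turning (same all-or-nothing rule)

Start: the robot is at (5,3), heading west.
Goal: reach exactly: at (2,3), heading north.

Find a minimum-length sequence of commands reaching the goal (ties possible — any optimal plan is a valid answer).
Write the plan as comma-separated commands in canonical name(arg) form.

move(3), turn(right)

from: at (5,3), heading west
step 1 (move(3)): at (2,3), heading west
step 2 (turn(right)): at (2,3), heading north
minimal: 2 command(s), checked below 2.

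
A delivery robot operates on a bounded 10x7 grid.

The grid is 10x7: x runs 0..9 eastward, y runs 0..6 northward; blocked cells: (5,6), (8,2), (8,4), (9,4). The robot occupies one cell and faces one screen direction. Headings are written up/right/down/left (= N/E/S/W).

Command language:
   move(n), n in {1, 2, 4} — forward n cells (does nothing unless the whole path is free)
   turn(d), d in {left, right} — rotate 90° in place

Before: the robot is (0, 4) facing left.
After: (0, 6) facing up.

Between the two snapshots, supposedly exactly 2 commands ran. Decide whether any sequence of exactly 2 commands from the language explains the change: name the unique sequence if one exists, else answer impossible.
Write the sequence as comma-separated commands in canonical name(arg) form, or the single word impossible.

key: position moved to (0,6) AND the heading swung to N — translation plus rotation needed
begin: (0, 4) facing left
[1] after turn(right): (0, 4) facing up
[2] after move(2): (0, 6) facing up
no rival 2-sequence matches.

turn(right), move(2)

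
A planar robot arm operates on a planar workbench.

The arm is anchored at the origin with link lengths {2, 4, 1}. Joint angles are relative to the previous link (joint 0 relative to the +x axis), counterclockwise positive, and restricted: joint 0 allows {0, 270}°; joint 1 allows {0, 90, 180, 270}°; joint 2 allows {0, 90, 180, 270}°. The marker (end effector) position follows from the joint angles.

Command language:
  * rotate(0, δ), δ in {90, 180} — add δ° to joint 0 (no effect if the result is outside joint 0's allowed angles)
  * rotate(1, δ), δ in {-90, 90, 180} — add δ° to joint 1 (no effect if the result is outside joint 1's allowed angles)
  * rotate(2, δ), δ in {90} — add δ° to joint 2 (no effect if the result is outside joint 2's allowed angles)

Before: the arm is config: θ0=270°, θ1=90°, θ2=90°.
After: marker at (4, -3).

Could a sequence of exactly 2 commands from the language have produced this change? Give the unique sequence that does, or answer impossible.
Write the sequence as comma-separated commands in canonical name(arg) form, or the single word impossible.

rotate(2, 90), rotate(2, 90)

start: config: θ0=270°, θ1=90°, θ2=90°
[1] after rotate(2, 90): config: θ0=270°, θ1=90°, θ2=180°
[2] after rotate(2, 90): config: θ0=270°, θ1=90°, θ2=270°
no rival 2-sequence matches.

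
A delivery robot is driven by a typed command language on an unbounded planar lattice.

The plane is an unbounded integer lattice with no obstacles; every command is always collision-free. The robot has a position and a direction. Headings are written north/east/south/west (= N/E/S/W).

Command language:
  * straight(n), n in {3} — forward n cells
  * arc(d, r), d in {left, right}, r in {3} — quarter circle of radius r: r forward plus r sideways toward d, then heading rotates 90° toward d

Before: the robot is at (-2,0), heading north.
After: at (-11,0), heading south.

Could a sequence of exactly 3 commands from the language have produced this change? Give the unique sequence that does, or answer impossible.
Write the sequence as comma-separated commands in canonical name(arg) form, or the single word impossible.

arc(left, 3), straight(3), arc(left, 3)

key: position moved to (-11,0) AND the heading swung to S — translation plus rotation needed
t0: at (-2,0), heading north
1. arc(left, 3) → at (-5,3), heading west
2. straight(3) → at (-8,3), heading west
3. arc(left, 3) → at (-11,0), heading south
no rival 3-sequence matches.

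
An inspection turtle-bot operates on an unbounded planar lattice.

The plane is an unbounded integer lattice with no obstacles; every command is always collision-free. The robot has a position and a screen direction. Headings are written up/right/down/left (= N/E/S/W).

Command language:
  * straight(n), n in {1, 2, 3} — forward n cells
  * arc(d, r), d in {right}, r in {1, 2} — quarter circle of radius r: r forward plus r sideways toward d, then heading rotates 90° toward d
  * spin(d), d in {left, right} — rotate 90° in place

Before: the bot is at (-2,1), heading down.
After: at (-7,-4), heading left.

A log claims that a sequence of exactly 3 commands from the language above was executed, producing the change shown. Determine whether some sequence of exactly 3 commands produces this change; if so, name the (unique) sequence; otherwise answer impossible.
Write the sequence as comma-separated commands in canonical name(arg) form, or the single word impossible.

key: cell and facing (now W) both changed — the 3 commands mix motion and turning
initial: at (-2,1), heading down
t=1 straight(3) ⇒ at (-2,-2), heading down
t=2 arc(right, 2) ⇒ at (-4,-4), heading left
t=3 straight(3) ⇒ at (-7,-4), heading left
no other 3-command option fits: unique.

straight(3), arc(right, 2), straight(3)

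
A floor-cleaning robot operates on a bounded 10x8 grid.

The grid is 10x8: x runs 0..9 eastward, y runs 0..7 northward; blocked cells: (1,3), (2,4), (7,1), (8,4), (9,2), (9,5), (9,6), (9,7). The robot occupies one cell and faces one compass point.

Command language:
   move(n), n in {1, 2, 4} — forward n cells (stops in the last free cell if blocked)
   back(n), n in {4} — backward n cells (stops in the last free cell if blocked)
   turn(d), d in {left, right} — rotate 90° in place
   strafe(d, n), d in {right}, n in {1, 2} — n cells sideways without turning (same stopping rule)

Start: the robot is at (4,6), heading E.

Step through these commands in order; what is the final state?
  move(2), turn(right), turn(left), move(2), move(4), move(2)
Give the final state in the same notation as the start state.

t0: at (4,6), heading E
step 1 (move(2)): at (6,6), heading E
step 2 (turn(right)): at (6,6), heading S
step 3 (turn(left)): at (6,6), heading E
step 4 (move(2)): at (8,6), heading E
step 5 (move(4)): at (8,6), heading E
step 6 (move(2)): at (8,6), heading E

at (8,6), heading E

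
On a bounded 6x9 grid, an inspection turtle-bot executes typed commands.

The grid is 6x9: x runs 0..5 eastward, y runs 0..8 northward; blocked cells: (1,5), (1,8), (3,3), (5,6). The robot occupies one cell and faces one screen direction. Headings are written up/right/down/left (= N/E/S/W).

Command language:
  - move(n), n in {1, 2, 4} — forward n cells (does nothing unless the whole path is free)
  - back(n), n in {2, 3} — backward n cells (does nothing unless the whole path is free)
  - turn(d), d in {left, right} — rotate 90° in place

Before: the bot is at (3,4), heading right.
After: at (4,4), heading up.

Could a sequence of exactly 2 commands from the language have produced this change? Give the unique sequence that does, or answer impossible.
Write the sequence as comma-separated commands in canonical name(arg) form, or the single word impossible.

key: cell and facing (now N) both changed — the 2 commands mix motion and turning
t0: at (3,4), heading right
[1] after move(1): at (4,4), heading right
[2] after turn(left): at (4,4), heading up
uniquely the one of 49 2-step routes that fits.

move(1), turn(left)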